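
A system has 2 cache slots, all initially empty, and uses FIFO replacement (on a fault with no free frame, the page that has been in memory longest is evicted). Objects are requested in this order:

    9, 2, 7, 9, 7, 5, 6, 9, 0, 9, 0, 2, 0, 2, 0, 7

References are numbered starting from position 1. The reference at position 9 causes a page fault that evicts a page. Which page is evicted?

6

pos 1: 9 -> fault, frames [9]
pos 2: 2 -> fault, frames [9, 2]
pos 3: 7 -> fault, evict 9, frames [2, 7]
pos 4: 9 -> fault, evict 2, frames [7, 9]
pos 5: 7 -> hit
pos 6: 5 -> fault, evict 7, frames [9, 5]
pos 7: 6 -> fault, evict 9, frames [5, 6]
pos 8: 9 -> fault, evict 5, frames [6, 9]
pos 9: 0 -> fault, evict 6, frames [9, 0]
At position 9, page 6 is evicted.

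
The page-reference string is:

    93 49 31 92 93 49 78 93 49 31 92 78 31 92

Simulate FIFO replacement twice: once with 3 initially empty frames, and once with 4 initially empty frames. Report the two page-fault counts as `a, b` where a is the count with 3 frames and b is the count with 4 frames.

9, 10

3 frames: F F F F F F F . . F F . . . → 9 faults.
4 frames: F F F F . . F F F F F F . . → 10 faults.
10 > 9: adding a frame increased faults — Belady's anomaly.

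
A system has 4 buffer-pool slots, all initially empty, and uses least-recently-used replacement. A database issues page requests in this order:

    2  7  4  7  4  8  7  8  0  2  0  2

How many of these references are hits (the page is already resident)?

2 → fault, frames (2)
7 → fault, frames (2 7)
4 → fault, frames (2 7 4)
7 → hit
4 → hit
8 → fault, frames (2 7 4 8)
7 → hit
8 → hit
0 → fault, evict 2, frames (4 7 8 0)
2 → fault, evict 4, frames (7 8 0 2)
0 → hit
2 → hit
Hits: 6.

6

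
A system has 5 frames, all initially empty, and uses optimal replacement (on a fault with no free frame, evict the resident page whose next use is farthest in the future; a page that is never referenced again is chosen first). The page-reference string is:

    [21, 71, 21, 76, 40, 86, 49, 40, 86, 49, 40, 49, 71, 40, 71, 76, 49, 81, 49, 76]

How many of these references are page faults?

21 -> fault, frames {21}
71 -> fault, frames {21,71}
21 -> hit
76 -> fault, frames {21,71,76}
40 -> fault, frames {21,71,76,40}
86 -> fault, frames {21,71,76,40,86}
49 -> fault, evict 21, frames {71,76,40,86,49}
40 -> hit
86 -> hit
49 -> hit
40 -> hit
49 -> hit
71 -> hit
40 -> hit
71 -> hit
76 -> hit
49 -> hit
81 -> fault, evict 86, frames {71,76,40,49,81}
49 -> hit
76 -> hit
Page faults: 7.

7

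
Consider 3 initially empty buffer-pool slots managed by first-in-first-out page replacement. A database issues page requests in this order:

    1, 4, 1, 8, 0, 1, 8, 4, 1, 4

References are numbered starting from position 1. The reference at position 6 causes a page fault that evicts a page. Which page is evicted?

pos 1: 1 -> fault, frames (1)
pos 2: 4 -> fault, frames (1 4)
pos 3: 1 -> hit
pos 4: 8 -> fault, frames (1 4 8)
pos 5: 0 -> fault, evict 1, frames (4 8 0)
pos 6: 1 -> fault, evict 4, frames (8 0 1)
At position 6, page 4 is evicted.

4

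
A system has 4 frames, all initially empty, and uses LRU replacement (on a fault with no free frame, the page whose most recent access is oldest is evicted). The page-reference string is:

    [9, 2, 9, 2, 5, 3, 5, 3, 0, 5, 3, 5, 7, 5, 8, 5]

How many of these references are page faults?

7

9 -> fault, frames {9}
2 -> fault, frames {9,2}
9 -> hit
2 -> hit
5 -> fault, frames {9,2,5}
3 -> fault, frames {9,2,5,3}
5 -> hit
3 -> hit
0 -> fault, evict 9, frames {2,5,3,0}
5 -> hit
3 -> hit
5 -> hit
7 -> fault, evict 2, frames {0,3,5,7}
5 -> hit
8 -> fault, evict 0, frames {3,7,5,8}
5 -> hit
Page faults: 7.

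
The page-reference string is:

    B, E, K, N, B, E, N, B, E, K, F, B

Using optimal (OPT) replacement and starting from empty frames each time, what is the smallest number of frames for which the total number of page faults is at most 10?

2

f=1: 12 faults
f=2: 8 faults
f=3: 6 faults
f=4: 5 faults
f=5: 5 faults
Smallest f with faults ≤ 10 is 2.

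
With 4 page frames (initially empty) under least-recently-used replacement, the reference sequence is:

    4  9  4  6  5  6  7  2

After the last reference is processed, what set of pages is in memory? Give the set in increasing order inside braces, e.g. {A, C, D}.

4: miss, frames {4}
9: miss, frames {4,9}
4: hit
6: miss, frames {9,4,6}
5: miss, frames {9,4,6,5}
6: hit
7: miss, evict 9, frames {4,5,6,7}
2: miss, evict 4, frames {5,6,7,2}

{2, 5, 6, 7}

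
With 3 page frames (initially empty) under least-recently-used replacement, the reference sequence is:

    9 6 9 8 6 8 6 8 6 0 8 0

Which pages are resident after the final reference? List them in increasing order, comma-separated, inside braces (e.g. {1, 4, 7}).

{0, 6, 8}

9: miss, frames {9}
6: miss, frames {9,6}
9: hit
8: miss, frames {6,9,8}
6: hit
8: hit
6: hit
8: hit
6: hit
0: miss, evict 9, frames {8,6,0}
8: hit
0: hit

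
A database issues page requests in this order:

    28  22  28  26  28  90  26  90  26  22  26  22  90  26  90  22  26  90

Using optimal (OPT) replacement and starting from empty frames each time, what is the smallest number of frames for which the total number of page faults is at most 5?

f=1: 18 faults
f=2: 8 faults
f=3: 4 faults
f=4: 4 faults
Smallest f with faults ≤ 5 is 3.

3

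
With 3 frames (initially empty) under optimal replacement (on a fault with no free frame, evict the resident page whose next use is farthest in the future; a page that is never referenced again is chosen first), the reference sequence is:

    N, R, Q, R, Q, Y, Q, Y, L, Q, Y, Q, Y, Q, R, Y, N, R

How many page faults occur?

N -> miss, frames {N}
R -> miss, frames {N,R}
Q -> miss, frames {N,R,Q}
R -> hit
Q -> hit
Y -> miss, evict N, frames {R,Q,Y}
Q -> hit
Y -> hit
L -> miss, evict R, frames {Q,Y,L}
Q -> hit
Y -> hit
Q -> hit
Y -> hit
Q -> hit
R -> miss, evict L, frames {Q,Y,R}
Y -> hit
N -> miss, evict Y, frames {Q,R,N}
R -> hit
Page faults: 7.

7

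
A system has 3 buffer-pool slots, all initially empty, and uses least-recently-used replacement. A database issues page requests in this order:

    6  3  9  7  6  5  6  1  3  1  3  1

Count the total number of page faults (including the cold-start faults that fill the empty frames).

6 -> fault, frames [6]
3 -> fault, frames [6, 3]
9 -> fault, frames [6, 3, 9]
7 -> fault, evict 6, frames [3, 9, 7]
6 -> fault, evict 3, frames [9, 7, 6]
5 -> fault, evict 9, frames [7, 6, 5]
6 -> hit
1 -> fault, evict 7, frames [5, 6, 1]
3 -> fault, evict 5, frames [6, 1, 3]
1 -> hit
3 -> hit
1 -> hit
Page faults: 8.

8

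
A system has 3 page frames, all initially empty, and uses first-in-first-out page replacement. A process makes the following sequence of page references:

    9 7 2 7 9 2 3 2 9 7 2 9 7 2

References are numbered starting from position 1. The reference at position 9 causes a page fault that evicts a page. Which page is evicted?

pos 1: 9: miss, frames {9}
pos 2: 7: miss, frames {9,7}
pos 3: 2: miss, frames {9,7,2}
pos 4: 7: hit
pos 5: 9: hit
pos 6: 2: hit
pos 7: 3: miss, evict 9, frames {7,2,3}
pos 8: 2: hit
pos 9: 9: miss, evict 7, frames {2,3,9}
At position 9, page 7 is evicted.

7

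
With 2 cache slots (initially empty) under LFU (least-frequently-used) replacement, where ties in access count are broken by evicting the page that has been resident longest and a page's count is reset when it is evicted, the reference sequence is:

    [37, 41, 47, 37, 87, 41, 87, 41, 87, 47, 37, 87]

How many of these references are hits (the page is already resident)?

37 -> miss, frames {37}
41 -> miss, frames {37,41}
47 -> miss, evict 37, frames {41,47}
37 -> miss, evict 41, frames {47,37}
87 -> miss, evict 47, frames {37,87}
41 -> miss, evict 37, frames {87,41}
87 -> hit
41 -> hit
87 -> hit
47 -> miss, evict 41, frames {87,47}
37 -> miss, evict 47, frames {87,37}
87 -> hit
Hits: 4.

4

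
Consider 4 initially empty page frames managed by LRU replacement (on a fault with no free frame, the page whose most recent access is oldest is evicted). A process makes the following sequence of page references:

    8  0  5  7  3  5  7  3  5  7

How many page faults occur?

5

8: miss, frames {8}
0: miss, frames {8,0}
5: miss, frames {8,0,5}
7: miss, frames {8,0,5,7}
3: miss, evict 8, frames {0,5,7,3}
5: hit
7: hit
3: hit
5: hit
7: hit
Page faults: 5.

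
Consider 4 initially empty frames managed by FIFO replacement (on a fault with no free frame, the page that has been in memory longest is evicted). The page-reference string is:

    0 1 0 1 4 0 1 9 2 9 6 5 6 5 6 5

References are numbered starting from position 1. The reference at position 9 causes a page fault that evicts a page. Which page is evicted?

pos 1: 0 → fault, frames {0}
pos 2: 1 → fault, frames {0,1}
pos 3: 0 → hit
pos 4: 1 → hit
pos 5: 4 → fault, frames {0,1,4}
pos 6: 0 → hit
pos 7: 1 → hit
pos 8: 9 → fault, frames {0,1,4,9}
pos 9: 2 → fault, evict 0, frames {1,4,9,2}
At position 9, page 0 is evicted.

0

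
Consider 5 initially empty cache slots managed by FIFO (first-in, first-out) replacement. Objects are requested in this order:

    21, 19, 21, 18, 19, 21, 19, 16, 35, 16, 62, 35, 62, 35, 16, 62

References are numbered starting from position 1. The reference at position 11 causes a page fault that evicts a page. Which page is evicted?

pos 1: 21: fault, frames [21]
pos 2: 19: fault, frames [21, 19]
pos 3: 21: hit
pos 4: 18: fault, frames [21, 19, 18]
pos 5: 19: hit
pos 6: 21: hit
pos 7: 19: hit
pos 8: 16: fault, frames [21, 19, 18, 16]
pos 9: 35: fault, frames [21, 19, 18, 16, 35]
pos 10: 16: hit
pos 11: 62: fault, evict 21, frames [19, 18, 16, 35, 62]
At position 11, page 21 is evicted.

21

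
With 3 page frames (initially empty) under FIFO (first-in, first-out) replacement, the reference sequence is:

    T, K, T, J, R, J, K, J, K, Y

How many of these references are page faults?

5

T -> fault, frames (T)
K -> fault, frames (T K)
T -> hit
J -> fault, frames (T K J)
R -> fault, evict T, frames (K J R)
J -> hit
K -> hit
J -> hit
K -> hit
Y -> fault, evict K, frames (J R Y)
Page faults: 5.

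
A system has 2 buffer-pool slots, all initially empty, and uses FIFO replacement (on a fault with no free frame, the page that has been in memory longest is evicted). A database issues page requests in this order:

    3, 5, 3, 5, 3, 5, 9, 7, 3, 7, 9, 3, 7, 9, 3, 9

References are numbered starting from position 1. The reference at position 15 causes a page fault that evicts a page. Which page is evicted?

pos 1: 3: miss, frames {3}
pos 2: 5: miss, frames {3,5}
pos 3: 3: hit
pos 4: 5: hit
pos 5: 3: hit
pos 6: 5: hit
pos 7: 9: miss, evict 3, frames {5,9}
pos 8: 7: miss, evict 5, frames {9,7}
pos 9: 3: miss, evict 9, frames {7,3}
pos 10: 7: hit
pos 11: 9: miss, evict 7, frames {3,9}
pos 12: 3: hit
pos 13: 7: miss, evict 3, frames {9,7}
pos 14: 9: hit
pos 15: 3: miss, evict 9, frames {7,3}
At position 15, page 9 is evicted.

9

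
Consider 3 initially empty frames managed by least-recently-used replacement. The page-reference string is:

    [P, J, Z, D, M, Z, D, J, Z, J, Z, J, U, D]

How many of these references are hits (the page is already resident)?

6

P → miss, frames (P)
J → miss, frames (P J)
Z → miss, frames (P J Z)
D → miss, evict P, frames (J Z D)
M → miss, evict J, frames (Z D M)
Z → hit
D → hit
J → miss, evict M, frames (Z D J)
Z → hit
J → hit
Z → hit
J → hit
U → miss, evict D, frames (Z J U)
D → miss, evict Z, frames (J U D)
Hits: 6.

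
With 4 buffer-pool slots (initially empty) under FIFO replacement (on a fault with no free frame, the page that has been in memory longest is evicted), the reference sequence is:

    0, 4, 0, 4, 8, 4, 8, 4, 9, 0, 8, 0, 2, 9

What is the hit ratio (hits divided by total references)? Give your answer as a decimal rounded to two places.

0.64

0 → miss, frames {0}
4 → miss, frames {0,4}
0 → hit
4 → hit
8 → miss, frames {0,4,8}
4 → hit
8 → hit
4 → hit
9 → miss, frames {0,4,8,9}
0 → hit
8 → hit
0 → hit
2 → miss, evict 0, frames {4,8,9,2}
9 → hit
Hits: 9 of 14 references → 9/14 = 0.6429.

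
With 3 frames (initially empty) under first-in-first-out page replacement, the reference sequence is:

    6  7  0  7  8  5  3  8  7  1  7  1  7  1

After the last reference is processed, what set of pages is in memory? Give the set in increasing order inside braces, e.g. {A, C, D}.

{1, 3, 7}

6: fault, frames [6]
7: fault, frames [6, 7]
0: fault, frames [6, 7, 0]
7: hit
8: fault, evict 6, frames [7, 0, 8]
5: fault, evict 7, frames [0, 8, 5]
3: fault, evict 0, frames [8, 5, 3]
8: hit
7: fault, evict 8, frames [5, 3, 7]
1: fault, evict 5, frames [3, 7, 1]
7: hit
1: hit
7: hit
1: hit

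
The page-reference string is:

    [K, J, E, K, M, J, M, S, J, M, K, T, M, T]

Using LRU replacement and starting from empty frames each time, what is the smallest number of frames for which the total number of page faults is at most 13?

f=1: 14 faults
f=2: 12 faults
f=3: 8 faults
f=4: 6 faults
f=5: 6 faults
f=6: 6 faults
Smallest f with faults ≤ 13 is 2.

2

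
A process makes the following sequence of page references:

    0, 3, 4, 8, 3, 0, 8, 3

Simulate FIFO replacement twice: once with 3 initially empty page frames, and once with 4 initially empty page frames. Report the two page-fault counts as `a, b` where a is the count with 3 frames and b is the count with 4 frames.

6, 4

3 frames: F F F F . F . F → 6 faults.
4 frames: F F F F . . . . → 4 faults.
4 < 6: adding a frame reduced faults, as is typical.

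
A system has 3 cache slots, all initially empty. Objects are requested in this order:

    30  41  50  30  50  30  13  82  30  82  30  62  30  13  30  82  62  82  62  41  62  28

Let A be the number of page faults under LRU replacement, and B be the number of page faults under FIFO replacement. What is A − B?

-1

Under LRU: F F F . . . F F . . . F . F . F F . . F . F → 11 faults.
Under FIFO: F F F . . . F F F . . F . F . F . . . F F F → 12 faults.
A − B = 11 − 12 = -1.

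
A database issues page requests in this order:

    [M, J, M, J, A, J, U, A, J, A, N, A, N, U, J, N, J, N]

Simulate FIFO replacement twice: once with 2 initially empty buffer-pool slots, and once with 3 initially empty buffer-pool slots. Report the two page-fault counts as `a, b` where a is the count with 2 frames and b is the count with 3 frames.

10, 6

2 frames: F F . . F . F . F F F . . F F F . . → 10 faults.
3 frames: F F . . F . F . . . F . . . F . . . → 6 faults.
6 < 10: adding a frame reduced faults, as is typical.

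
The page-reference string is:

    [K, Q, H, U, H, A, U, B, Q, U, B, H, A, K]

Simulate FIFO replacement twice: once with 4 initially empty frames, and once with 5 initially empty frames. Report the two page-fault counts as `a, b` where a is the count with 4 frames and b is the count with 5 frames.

4 frames: F F F F . F . F F . . F . F → 9 faults.
5 frames: F F F F . F . F . . . . . F → 7 faults.
7 < 9: adding a frame reduced faults, as is typical.

9, 7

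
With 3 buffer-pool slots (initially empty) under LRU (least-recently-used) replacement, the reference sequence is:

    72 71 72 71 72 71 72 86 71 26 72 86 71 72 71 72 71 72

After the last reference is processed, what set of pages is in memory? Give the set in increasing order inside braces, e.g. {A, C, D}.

72: fault, frames (72)
71: fault, frames (72 71)
72: hit
71: hit
72: hit
71: hit
72: hit
86: fault, frames (71 72 86)
71: hit
26: fault, evict 72, frames (86 71 26)
72: fault, evict 86, frames (71 26 72)
86: fault, evict 71, frames (26 72 86)
71: fault, evict 26, frames (72 86 71)
72: hit
71: hit
72: hit
71: hit
72: hit

{71, 72, 86}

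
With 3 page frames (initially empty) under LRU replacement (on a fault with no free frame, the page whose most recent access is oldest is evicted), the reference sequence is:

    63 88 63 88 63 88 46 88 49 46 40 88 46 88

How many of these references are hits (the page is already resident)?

8

63 -> miss, frames (63)
88 -> miss, frames (63 88)
63 -> hit
88 -> hit
63 -> hit
88 -> hit
46 -> miss, frames (63 88 46)
88 -> hit
49 -> miss, evict 63, frames (46 88 49)
46 -> hit
40 -> miss, evict 88, frames (49 46 40)
88 -> miss, evict 49, frames (46 40 88)
46 -> hit
88 -> hit
Hits: 8.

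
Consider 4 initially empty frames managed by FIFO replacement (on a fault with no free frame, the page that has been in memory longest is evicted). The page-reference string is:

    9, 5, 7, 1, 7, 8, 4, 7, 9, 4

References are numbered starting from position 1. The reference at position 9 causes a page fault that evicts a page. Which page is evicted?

7

pos 1: 9 -> fault, frames {9}
pos 2: 5 -> fault, frames {9,5}
pos 3: 7 -> fault, frames {9,5,7}
pos 4: 1 -> fault, frames {9,5,7,1}
pos 5: 7 -> hit
pos 6: 8 -> fault, evict 9, frames {5,7,1,8}
pos 7: 4 -> fault, evict 5, frames {7,1,8,4}
pos 8: 7 -> hit
pos 9: 9 -> fault, evict 7, frames {1,8,4,9}
At position 9, page 7 is evicted.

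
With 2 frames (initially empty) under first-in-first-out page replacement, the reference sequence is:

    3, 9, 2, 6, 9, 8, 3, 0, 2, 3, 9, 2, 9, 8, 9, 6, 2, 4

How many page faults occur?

17

3 -> miss, frames (3)
9 -> miss, frames (3 9)
2 -> miss, evict 3, frames (9 2)
6 -> miss, evict 9, frames (2 6)
9 -> miss, evict 2, frames (6 9)
8 -> miss, evict 6, frames (9 8)
3 -> miss, evict 9, frames (8 3)
0 -> miss, evict 8, frames (3 0)
2 -> miss, evict 3, frames (0 2)
3 -> miss, evict 0, frames (2 3)
9 -> miss, evict 2, frames (3 9)
2 -> miss, evict 3, frames (9 2)
9 -> hit
8 -> miss, evict 9, frames (2 8)
9 -> miss, evict 2, frames (8 9)
6 -> miss, evict 8, frames (9 6)
2 -> miss, evict 9, frames (6 2)
4 -> miss, evict 6, frames (2 4)
Page faults: 17.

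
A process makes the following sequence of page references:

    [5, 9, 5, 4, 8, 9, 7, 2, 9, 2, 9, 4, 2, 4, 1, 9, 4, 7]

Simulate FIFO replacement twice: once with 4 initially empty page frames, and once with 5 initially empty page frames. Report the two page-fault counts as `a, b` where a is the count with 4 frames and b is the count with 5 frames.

10, 9

4 frames: F F . F F . F F F . . F . . F . . F → 10 faults.
5 frames: F F . F F . F F . . . . . . F F F . → 9 faults.
9 < 10: adding a frame reduced faults, as is typical.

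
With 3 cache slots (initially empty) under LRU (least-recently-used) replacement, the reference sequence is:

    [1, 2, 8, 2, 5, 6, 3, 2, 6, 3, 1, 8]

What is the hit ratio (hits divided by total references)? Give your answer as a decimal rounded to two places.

0.25

1 -> miss, frames {1}
2 -> miss, frames {1,2}
8 -> miss, frames {1,2,8}
2 -> hit
5 -> miss, evict 1, frames {8,2,5}
6 -> miss, evict 8, frames {2,5,6}
3 -> miss, evict 2, frames {5,6,3}
2 -> miss, evict 5, frames {6,3,2}
6 -> hit
3 -> hit
1 -> miss, evict 2, frames {6,3,1}
8 -> miss, evict 6, frames {3,1,8}
Hits: 3 of 12 references → 3/12 = 0.2500.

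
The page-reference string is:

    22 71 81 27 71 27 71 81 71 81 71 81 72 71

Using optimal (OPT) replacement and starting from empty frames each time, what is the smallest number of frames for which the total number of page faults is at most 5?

f=1: 14 faults
f=2: 6 faults
f=3: 5 faults
f=4: 5 faults
f=5: 5 faults
Smallest f with faults ≤ 5 is 3.

3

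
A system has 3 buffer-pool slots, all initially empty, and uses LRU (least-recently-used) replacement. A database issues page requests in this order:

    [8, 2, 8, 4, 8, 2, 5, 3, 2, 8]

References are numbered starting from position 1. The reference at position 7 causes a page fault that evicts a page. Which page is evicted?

pos 1: 8: miss, frames (8)
pos 2: 2: miss, frames (8 2)
pos 3: 8: hit
pos 4: 4: miss, frames (2 8 4)
pos 5: 8: hit
pos 6: 2: hit
pos 7: 5: miss, evict 4, frames (8 2 5)
At position 7, page 4 is evicted.

4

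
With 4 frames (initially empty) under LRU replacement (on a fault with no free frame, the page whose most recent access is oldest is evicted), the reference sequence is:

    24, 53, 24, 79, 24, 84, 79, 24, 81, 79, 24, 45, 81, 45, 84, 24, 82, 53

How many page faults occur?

24 -> fault, frames (24)
53 -> fault, frames (24 53)
24 -> hit
79 -> fault, frames (53 24 79)
24 -> hit
84 -> fault, frames (53 79 24 84)
79 -> hit
24 -> hit
81 -> fault, evict 53, frames (84 79 24 81)
79 -> hit
24 -> hit
45 -> fault, evict 84, frames (81 79 24 45)
81 -> hit
45 -> hit
84 -> fault, evict 79, frames (24 81 45 84)
24 -> hit
82 -> fault, evict 81, frames (45 84 24 82)
53 -> fault, evict 45, frames (84 24 82 53)
Page faults: 9.

9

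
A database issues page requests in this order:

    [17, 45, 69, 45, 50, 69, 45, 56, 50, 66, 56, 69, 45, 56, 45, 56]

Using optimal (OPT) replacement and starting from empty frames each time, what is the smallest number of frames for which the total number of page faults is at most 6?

f=1: 16 faults
f=2: 9 faults
f=3: 7 faults
f=4: 6 faults
f=5: 6 faults
f=6: 6 faults
Smallest f with faults ≤ 6 is 4.

4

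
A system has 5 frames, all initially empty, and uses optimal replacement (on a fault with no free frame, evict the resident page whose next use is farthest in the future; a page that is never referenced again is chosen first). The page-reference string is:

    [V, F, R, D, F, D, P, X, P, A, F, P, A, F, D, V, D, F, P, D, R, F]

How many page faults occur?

V → miss, frames (V)
F → miss, frames (V F)
R → miss, frames (V F R)
D → miss, frames (V F R D)
F → hit
D → hit
P → miss, frames (V F R D P)
X → miss, evict R, frames (V F D P X)
P → hit
A → miss, evict X, frames (V F D P A)
F → hit
P → hit
A → hit
F → hit
D → hit
V → hit
D → hit
F → hit
P → hit
D → hit
R → miss, evict A, frames (V F D P R)
F → hit
Page faults: 8.

8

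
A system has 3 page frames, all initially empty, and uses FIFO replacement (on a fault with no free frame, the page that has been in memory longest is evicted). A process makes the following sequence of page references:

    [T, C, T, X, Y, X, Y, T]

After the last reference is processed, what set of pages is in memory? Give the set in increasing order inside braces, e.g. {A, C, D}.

T → miss, frames {T}
C → miss, frames {T,C}
T → hit
X → miss, frames {T,C,X}
Y → miss, evict T, frames {C,X,Y}
X → hit
Y → hit
T → miss, evict C, frames {X,Y,T}

{T, X, Y}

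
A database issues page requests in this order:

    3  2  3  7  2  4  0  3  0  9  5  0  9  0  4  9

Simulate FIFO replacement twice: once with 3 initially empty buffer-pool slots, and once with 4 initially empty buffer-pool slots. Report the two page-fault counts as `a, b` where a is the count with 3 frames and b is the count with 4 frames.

11, 9

3 frames: F F . F . F F F . F F F . . F F → 11 faults.
4 frames: F F . F . F F F . F F . . . F . → 9 faults.
9 < 11: adding a frame reduced faults, as is typical.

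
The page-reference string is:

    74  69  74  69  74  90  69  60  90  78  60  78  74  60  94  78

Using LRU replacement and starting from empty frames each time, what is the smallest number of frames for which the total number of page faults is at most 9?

3

f=1: 16 faults
f=2: 12 faults
f=3: 8 faults
f=4: 7 faults
f=5: 6 faults
f=6: 6 faults
Smallest f with faults ≤ 9 is 3.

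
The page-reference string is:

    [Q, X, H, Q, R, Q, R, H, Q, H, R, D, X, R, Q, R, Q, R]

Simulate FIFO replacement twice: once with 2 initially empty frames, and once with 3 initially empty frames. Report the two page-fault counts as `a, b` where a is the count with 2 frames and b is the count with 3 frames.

12, 9

2 frames: F F F F F . . F F . F F F F F . . . → 12 faults.
3 frames: F F F . F F . . . . . F F F F . . . → 9 faults.
9 < 12: adding a frame reduced faults, as is typical.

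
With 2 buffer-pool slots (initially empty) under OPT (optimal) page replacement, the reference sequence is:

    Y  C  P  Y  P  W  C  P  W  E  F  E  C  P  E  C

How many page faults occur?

Y: fault, frames (Y)
C: fault, frames (Y C)
P: fault, evict C, frames (Y P)
Y: hit
P: hit
W: fault, evict Y, frames (P W)
C: fault, evict W, frames (P C)
P: hit
W: fault, evict P, frames (C W)
E: fault, evict W, frames (C E)
F: fault, evict C, frames (E F)
E: hit
C: fault, evict F, frames (E C)
P: fault, evict C, frames (E P)
E: hit
C: fault, evict P, frames (E C)
Page faults: 11.

11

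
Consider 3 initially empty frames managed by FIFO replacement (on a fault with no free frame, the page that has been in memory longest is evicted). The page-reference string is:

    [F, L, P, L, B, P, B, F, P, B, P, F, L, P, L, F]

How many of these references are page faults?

F -> miss, frames (F)
L -> miss, frames (F L)
P -> miss, frames (F L P)
L -> hit
B -> miss, evict F, frames (L P B)
P -> hit
B -> hit
F -> miss, evict L, frames (P B F)
P -> hit
B -> hit
P -> hit
F -> hit
L -> miss, evict P, frames (B F L)
P -> miss, evict B, frames (F L P)
L -> hit
F -> hit
Page faults: 7.

7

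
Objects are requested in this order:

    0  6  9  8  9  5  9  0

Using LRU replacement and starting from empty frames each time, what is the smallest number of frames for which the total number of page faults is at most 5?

f=1: 8 faults
f=2: 6 faults
f=3: 6 faults
f=4: 6 faults
f=5: 5 faults
Smallest f with faults ≤ 5 is 5.

5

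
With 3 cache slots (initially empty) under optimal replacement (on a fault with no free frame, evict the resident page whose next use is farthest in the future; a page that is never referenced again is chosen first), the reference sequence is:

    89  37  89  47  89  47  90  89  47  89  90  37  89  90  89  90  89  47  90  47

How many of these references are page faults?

6

89 → miss, frames [89]
37 → miss, frames [89, 37]
89 → hit
47 → miss, frames [89, 37, 47]
89 → hit
47 → hit
90 → miss, evict 37, frames [89, 47, 90]
89 → hit
47 → hit
89 → hit
90 → hit
37 → miss, evict 47, frames [89, 90, 37]
89 → hit
90 → hit
89 → hit
90 → hit
89 → hit
47 → miss, evict 37, frames [89, 90, 47]
90 → hit
47 → hit
Page faults: 6.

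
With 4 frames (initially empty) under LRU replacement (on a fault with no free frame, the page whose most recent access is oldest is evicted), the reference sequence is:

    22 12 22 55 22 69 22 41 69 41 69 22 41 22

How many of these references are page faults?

22 -> miss, frames {22}
12 -> miss, frames {22,12}
22 -> hit
55 -> miss, frames {12,22,55}
22 -> hit
69 -> miss, frames {12,55,22,69}
22 -> hit
41 -> miss, evict 12, frames {55,69,22,41}
69 -> hit
41 -> hit
69 -> hit
22 -> hit
41 -> hit
22 -> hit
Page faults: 5.

5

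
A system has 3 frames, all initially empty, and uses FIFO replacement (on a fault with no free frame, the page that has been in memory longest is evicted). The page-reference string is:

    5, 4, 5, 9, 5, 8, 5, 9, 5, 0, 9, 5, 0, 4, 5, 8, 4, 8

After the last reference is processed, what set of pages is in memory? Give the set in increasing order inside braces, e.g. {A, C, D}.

{4, 5, 8}

5: fault, frames (5)
4: fault, frames (5 4)
5: hit
9: fault, frames (5 4 9)
5: hit
8: fault, evict 5, frames (4 9 8)
5: fault, evict 4, frames (9 8 5)
9: hit
5: hit
0: fault, evict 9, frames (8 5 0)
9: fault, evict 8, frames (5 0 9)
5: hit
0: hit
4: fault, evict 5, frames (0 9 4)
5: fault, evict 0, frames (9 4 5)
8: fault, evict 9, frames (4 5 8)
4: hit
8: hit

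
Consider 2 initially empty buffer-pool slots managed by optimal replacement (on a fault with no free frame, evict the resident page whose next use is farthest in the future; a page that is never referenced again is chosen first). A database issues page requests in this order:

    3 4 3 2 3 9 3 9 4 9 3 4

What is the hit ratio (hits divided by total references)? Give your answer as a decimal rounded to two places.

3 -> fault, frames {3}
4 -> fault, frames {3,4}
3 -> hit
2 -> fault, evict 4, frames {3,2}
3 -> hit
9 -> fault, evict 2, frames {3,9}
3 -> hit
9 -> hit
4 -> fault, evict 3, frames {9,4}
9 -> hit
3 -> fault, evict 9, frames {4,3}
4 -> hit
Hits: 6 of 12 references → 6/12 = 0.5000.

0.50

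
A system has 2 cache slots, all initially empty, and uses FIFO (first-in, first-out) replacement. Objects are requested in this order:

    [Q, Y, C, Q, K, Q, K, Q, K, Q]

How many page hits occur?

5

Q → fault, frames (Q)
Y → fault, frames (Q Y)
C → fault, evict Q, frames (Y C)
Q → fault, evict Y, frames (C Q)
K → fault, evict C, frames (Q K)
Q → hit
K → hit
Q → hit
K → hit
Q → hit
Hits: 5.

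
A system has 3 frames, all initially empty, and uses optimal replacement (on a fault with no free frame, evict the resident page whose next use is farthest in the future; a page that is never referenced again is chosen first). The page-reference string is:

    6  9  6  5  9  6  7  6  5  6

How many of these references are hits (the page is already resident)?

6 → miss, frames [6]
9 → miss, frames [6, 9]
6 → hit
5 → miss, frames [6, 9, 5]
9 → hit
6 → hit
7 → miss, evict 9, frames [6, 5, 7]
6 → hit
5 → hit
6 → hit
Hits: 6.

6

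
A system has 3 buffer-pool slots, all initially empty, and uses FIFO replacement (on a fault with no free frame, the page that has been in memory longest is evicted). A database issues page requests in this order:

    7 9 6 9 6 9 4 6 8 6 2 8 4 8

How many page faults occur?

6

7: miss, frames (7)
9: miss, frames (7 9)
6: miss, frames (7 9 6)
9: hit
6: hit
9: hit
4: miss, evict 7, frames (9 6 4)
6: hit
8: miss, evict 9, frames (6 4 8)
6: hit
2: miss, evict 6, frames (4 8 2)
8: hit
4: hit
8: hit
Page faults: 6.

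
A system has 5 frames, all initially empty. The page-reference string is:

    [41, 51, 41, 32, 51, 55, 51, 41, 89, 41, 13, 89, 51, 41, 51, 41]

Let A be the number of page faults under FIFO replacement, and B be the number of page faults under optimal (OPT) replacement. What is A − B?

2

Under FIFO: F F . F . F . . F . F . . F F . → 8 faults.
Under OPT: F F . F . F . . F . F . . . . . → 6 faults.
A − B = 8 − 6 = 2.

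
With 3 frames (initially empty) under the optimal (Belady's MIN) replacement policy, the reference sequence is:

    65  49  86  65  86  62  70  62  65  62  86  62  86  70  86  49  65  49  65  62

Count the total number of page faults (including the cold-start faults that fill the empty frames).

65 → miss, frames (65)
49 → miss, frames (65 49)
86 → miss, frames (65 49 86)
65 → hit
86 → hit
62 → miss, evict 49, frames (65 86 62)
70 → miss, evict 86, frames (65 62 70)
62 → hit
65 → hit
62 → hit
86 → miss, evict 65, frames (62 70 86)
62 → hit
86 → hit
70 → hit
86 → hit
49 → miss, evict 86, frames (62 70 49)
65 → miss, evict 70, frames (62 49 65)
49 → hit
65 → hit
62 → hit
Page faults: 8.

8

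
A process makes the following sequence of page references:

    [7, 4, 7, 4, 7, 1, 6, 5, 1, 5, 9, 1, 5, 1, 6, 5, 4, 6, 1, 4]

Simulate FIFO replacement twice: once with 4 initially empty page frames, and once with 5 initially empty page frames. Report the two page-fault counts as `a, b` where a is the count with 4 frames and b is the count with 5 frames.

4 frames: F F . . . F F F . . F . . . . . F . F . → 8 faults.
5 frames: F F . . . F F F . . F . . . . . . . . . → 6 faults.
6 < 8: adding a frame reduced faults, as is typical.

8, 6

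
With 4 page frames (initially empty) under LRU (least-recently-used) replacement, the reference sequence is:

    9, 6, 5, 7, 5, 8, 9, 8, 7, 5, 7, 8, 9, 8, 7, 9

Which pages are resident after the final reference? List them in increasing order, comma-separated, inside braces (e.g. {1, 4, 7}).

{5, 7, 8, 9}

9 -> miss, frames [9]
6 -> miss, frames [9, 6]
5 -> miss, frames [9, 6, 5]
7 -> miss, frames [9, 6, 5, 7]
5 -> hit
8 -> miss, evict 9, frames [6, 7, 5, 8]
9 -> miss, evict 6, frames [7, 5, 8, 9]
8 -> hit
7 -> hit
5 -> hit
7 -> hit
8 -> hit
9 -> hit
8 -> hit
7 -> hit
9 -> hit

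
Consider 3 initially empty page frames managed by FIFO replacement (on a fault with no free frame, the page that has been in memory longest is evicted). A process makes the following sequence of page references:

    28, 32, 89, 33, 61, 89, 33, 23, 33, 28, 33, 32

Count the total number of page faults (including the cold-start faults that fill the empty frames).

9

28: fault, frames [28]
32: fault, frames [28, 32]
89: fault, frames [28, 32, 89]
33: fault, evict 28, frames [32, 89, 33]
61: fault, evict 32, frames [89, 33, 61]
89: hit
33: hit
23: fault, evict 89, frames [33, 61, 23]
33: hit
28: fault, evict 33, frames [61, 23, 28]
33: fault, evict 61, frames [23, 28, 33]
32: fault, evict 23, frames [28, 33, 32]
Page faults: 9.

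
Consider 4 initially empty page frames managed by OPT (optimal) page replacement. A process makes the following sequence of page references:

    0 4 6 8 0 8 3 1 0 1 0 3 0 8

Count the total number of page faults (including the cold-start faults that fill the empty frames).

0 -> fault, frames (0)
4 -> fault, frames (0 4)
6 -> fault, frames (0 4 6)
8 -> fault, frames (0 4 6 8)
0 -> hit
8 -> hit
3 -> fault, evict 6, frames (0 4 8 3)
1 -> fault, evict 4, frames (0 8 3 1)
0 -> hit
1 -> hit
0 -> hit
3 -> hit
0 -> hit
8 -> hit
Page faults: 6.

6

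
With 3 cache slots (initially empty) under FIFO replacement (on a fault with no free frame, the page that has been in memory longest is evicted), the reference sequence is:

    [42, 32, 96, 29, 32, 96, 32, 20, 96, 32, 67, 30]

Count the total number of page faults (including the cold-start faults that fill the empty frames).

8

42: fault, frames [42]
32: fault, frames [42, 32]
96: fault, frames [42, 32, 96]
29: fault, evict 42, frames [32, 96, 29]
32: hit
96: hit
32: hit
20: fault, evict 32, frames [96, 29, 20]
96: hit
32: fault, evict 96, frames [29, 20, 32]
67: fault, evict 29, frames [20, 32, 67]
30: fault, evict 20, frames [32, 67, 30]
Page faults: 8.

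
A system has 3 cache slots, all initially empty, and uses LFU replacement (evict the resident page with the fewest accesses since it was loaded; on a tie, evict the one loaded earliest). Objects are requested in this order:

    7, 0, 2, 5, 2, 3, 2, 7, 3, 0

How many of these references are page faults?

7 -> miss, frames [7]
0 -> miss, frames [7, 0]
2 -> miss, frames [7, 0, 2]
5 -> miss, evict 7, frames [0, 2, 5]
2 -> hit
3 -> miss, evict 0, frames [2, 5, 3]
2 -> hit
7 -> miss, evict 5, frames [2, 3, 7]
3 -> hit
0 -> miss, evict 7, frames [2, 3, 0]
Page faults: 7.

7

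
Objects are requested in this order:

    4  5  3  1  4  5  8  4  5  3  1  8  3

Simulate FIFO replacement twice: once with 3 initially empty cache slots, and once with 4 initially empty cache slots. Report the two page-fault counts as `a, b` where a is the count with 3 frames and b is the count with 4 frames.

3 frames: F F F F F F F . . F F . . → 9 faults.
4 frames: F F F F . . F F F F F F . → 10 faults.
10 > 9: adding a frame increased faults — Belady's anomaly.

9, 10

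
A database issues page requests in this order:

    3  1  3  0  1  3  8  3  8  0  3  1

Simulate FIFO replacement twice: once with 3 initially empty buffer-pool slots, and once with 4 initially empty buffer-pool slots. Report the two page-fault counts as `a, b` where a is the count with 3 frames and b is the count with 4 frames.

3 frames: F F . F . . F F . . . F → 6 faults.
4 frames: F F . F . . F . . . . . → 4 faults.
4 < 6: adding a frame reduced faults, as is typical.

6, 4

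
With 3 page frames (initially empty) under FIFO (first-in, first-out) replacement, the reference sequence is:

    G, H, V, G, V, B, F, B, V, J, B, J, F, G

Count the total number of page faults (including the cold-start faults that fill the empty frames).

G -> fault, frames [G]
H -> fault, frames [G, H]
V -> fault, frames [G, H, V]
G -> hit
V -> hit
B -> fault, evict G, frames [H, V, B]
F -> fault, evict H, frames [V, B, F]
B -> hit
V -> hit
J -> fault, evict V, frames [B, F, J]
B -> hit
J -> hit
F -> hit
G -> fault, evict B, frames [F, J, G]
Page faults: 7.

7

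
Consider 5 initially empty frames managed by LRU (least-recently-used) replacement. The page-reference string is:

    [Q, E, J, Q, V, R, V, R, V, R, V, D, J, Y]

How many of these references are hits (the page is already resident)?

Q → fault, frames (Q)
E → fault, frames (Q E)
J → fault, frames (Q E J)
Q → hit
V → fault, frames (E J Q V)
R → fault, frames (E J Q V R)
V → hit
R → hit
V → hit
R → hit
V → hit
D → fault, evict E, frames (J Q R V D)
J → hit
Y → fault, evict Q, frames (R V D J Y)
Hits: 7.

7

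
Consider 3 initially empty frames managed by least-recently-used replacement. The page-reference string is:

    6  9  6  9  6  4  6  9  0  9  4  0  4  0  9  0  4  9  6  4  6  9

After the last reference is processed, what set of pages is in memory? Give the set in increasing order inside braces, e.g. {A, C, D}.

6 -> fault, frames [6]
9 -> fault, frames [6, 9]
6 -> hit
9 -> hit
6 -> hit
4 -> fault, frames [9, 6, 4]
6 -> hit
9 -> hit
0 -> fault, evict 4, frames [6, 9, 0]
9 -> hit
4 -> fault, evict 6, frames [0, 9, 4]
0 -> hit
4 -> hit
0 -> hit
9 -> hit
0 -> hit
4 -> hit
9 -> hit
6 -> fault, evict 0, frames [4, 9, 6]
4 -> hit
6 -> hit
9 -> hit

{4, 6, 9}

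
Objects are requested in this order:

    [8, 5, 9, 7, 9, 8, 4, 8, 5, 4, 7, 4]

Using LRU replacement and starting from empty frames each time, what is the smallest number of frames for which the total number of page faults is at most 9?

2

f=1: 12 faults
f=2: 9 faults
f=3: 8 faults
f=4: 7 faults
f=5: 5 faults
Smallest f with faults ≤ 9 is 2.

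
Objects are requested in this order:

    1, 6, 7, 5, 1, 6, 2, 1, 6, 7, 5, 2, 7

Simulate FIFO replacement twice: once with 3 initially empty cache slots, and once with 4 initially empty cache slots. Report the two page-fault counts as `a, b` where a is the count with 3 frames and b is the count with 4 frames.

9, 10

3 frames: F F F F F F F . . F F . . → 9 faults.
4 frames: F F F F . . F F F F F F . → 10 faults.
10 > 9: adding a frame increased faults — Belady's anomaly.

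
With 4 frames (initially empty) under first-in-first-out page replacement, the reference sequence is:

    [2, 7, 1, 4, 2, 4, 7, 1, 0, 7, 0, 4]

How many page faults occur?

2: fault, frames [2]
7: fault, frames [2, 7]
1: fault, frames [2, 7, 1]
4: fault, frames [2, 7, 1, 4]
2: hit
4: hit
7: hit
1: hit
0: fault, evict 2, frames [7, 1, 4, 0]
7: hit
0: hit
4: hit
Page faults: 5.

5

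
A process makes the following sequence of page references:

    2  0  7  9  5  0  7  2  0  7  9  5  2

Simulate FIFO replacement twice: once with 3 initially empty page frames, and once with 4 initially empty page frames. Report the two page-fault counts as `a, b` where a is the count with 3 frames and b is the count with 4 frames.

10, 11

3 frames: F F F F F F F F . . F F . → 10 faults.
4 frames: F F F F F . . F F F F F F → 11 faults.
11 > 10: adding a frame increased faults — Belady's anomaly.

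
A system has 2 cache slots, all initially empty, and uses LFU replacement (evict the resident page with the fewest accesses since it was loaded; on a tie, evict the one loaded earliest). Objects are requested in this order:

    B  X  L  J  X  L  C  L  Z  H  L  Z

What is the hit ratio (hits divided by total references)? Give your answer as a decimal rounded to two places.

0.17

B: fault, frames {B}
X: fault, frames {B,X}
L: fault, evict B, frames {X,L}
J: fault, evict X, frames {L,J}
X: fault, evict L, frames {J,X}
L: fault, evict J, frames {X,L}
C: fault, evict X, frames {L,C}
L: hit
Z: fault, evict C, frames {L,Z}
H: fault, evict Z, frames {L,H}
L: hit
Z: fault, evict H, frames {L,Z}
Hits: 2 of 12 references → 2/12 = 0.1667.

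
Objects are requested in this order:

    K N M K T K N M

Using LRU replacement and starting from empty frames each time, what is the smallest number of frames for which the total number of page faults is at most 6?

3

f=1: 8 faults
f=2: 7 faults
f=3: 6 faults
f=4: 4 faults
Smallest f with faults ≤ 6 is 3.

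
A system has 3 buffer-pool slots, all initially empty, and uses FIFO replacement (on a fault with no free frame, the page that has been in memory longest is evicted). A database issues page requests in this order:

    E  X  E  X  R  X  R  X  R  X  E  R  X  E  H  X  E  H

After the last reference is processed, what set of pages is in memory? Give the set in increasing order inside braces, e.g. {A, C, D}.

E → miss, frames [E]
X → miss, frames [E, X]
E → hit
X → hit
R → miss, frames [E, X, R]
X → hit
R → hit
X → hit
R → hit
X → hit
E → hit
R → hit
X → hit
E → hit
H → miss, evict E, frames [X, R, H]
X → hit
E → miss, evict X, frames [R, H, E]
H → hit

{E, H, R}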